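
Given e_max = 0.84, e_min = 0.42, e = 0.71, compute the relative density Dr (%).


Using Dr = (e_max - e) / (e_max - e_min) * 100
e_max - e = 0.84 - 0.71 = 0.13
e_max - e_min = 0.84 - 0.42 = 0.42
Dr = 0.13 / 0.42 * 100
Dr = 30.95 %


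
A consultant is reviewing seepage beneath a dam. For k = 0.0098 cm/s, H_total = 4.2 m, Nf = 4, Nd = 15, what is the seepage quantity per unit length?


Result: 0.0001098 m^3/s per m

Derivation:
Convert k to m/s for unit consistency with H:
k = 0.0098 cm/s = 0.0098 / 100 m/s = 9.8e-05 m/s
Using q = k * H * Nf / Nd
Nf / Nd = 4 / 15 = 0.2667
q = 9.8e-05 * 4.2 * 0.2667
q = 0.0001098 m^3/s per m


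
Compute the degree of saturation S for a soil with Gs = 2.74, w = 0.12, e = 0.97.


Using S = Gs * w / e
S = 2.74 * 0.12 / 0.97
S = 0.339


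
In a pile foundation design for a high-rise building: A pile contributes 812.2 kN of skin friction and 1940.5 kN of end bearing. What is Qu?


Using Qu = Qf + Qb
Qu = 812.2 + 1940.5
Qu = 2752.7 kN


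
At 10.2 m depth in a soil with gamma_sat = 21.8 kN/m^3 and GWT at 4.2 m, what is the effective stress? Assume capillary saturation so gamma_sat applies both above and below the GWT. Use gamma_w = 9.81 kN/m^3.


Result: 163.5 kPa

Derivation:
Total stress = gamma_sat * depth
sigma = 21.8 * 10.2 = 222.36 kPa
Pore water pressure u = gamma_w * (depth - d_wt)
u = 9.81 * (10.2 - 4.2) = 58.86 kPa
Effective stress = sigma - u
sigma' = 222.36 - 58.86 = 163.5 kPa


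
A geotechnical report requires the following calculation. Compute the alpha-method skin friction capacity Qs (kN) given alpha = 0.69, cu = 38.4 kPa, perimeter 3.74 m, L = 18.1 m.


Result: 1793.62 kN

Derivation:
Using Qs = alpha * cu * perimeter * L
Qs = 0.69 * 38.4 * 3.74 * 18.1
Qs = 1793.62 kN


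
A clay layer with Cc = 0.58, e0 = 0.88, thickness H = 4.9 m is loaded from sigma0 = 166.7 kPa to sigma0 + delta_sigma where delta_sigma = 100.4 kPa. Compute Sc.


Result: 0.3095 m

Derivation:
Using Sc = Cc * H / (1 + e0) * log10((sigma0 + delta_sigma) / sigma0)
Stress ratio = (166.7 + 100.4) / 166.7 = 1.60228
log10(1.60228) = 0.204738
Cc * H / (1 + e0) = 0.58 * 4.9 / (1 + 0.88) = 1.5117
Sc = 1.5117 * 0.204738
Sc = 0.3095 m


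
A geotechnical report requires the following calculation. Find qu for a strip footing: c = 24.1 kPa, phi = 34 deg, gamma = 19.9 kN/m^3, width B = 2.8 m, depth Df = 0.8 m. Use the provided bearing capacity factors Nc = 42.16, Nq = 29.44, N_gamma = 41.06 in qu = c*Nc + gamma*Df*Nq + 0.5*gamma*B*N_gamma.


Compute qu = c*Nc + gamma*Df*Nq + 0.5*gamma*B*N_gamma
Term 1: 24.1 * 42.16 = 1016.056
Term 2: 19.9 * 0.8 * 29.44 = 468.6848
Term 3: 0.5 * 19.9 * 2.8 * 41.06 = 1143.9316
qu = 1016.056 + 468.6848 + 1143.9316
qu = 2628.67 kPa


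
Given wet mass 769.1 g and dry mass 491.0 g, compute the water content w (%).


Result: 56.64 %

Derivation:
Using w = (m_wet - m_dry) / m_dry * 100
m_wet - m_dry = 769.1 - 491.0 = 278.1 g
w = 278.1 / 491.0 * 100
w = 56.64 %


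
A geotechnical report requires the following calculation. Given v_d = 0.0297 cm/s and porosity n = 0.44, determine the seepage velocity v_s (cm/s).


Result: 0.0675 cm/s

Derivation:
Using v_s = v_d / n
v_s = 0.0297 / 0.44
v_s = 0.0675 cm/s


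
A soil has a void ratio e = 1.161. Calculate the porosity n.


Result: 0.5373

Derivation:
Using the relation n = e / (1 + e)
n = 1.161 / (1 + 1.161)
n = 1.161 / 2.161
n = 0.5373


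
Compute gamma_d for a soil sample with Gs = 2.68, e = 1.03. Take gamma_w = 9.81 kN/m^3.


Result: 12.951 kN/m^3

Derivation:
Using gamma_d = Gs * gamma_w / (1 + e)
gamma_d = 2.68 * 9.81 / (1 + 1.03)
gamma_d = 2.68 * 9.81 / 2.03
gamma_d = 12.951 kN/m^3


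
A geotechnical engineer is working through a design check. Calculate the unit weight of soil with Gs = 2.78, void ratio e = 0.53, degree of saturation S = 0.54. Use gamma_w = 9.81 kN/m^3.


Using gamma = gamma_w * (Gs + S*e) / (1 + e)
Numerator: Gs + S*e = 2.78 + 0.54*0.53 = 3.0662
Denominator: 1 + e = 1 + 0.53 = 1.53
gamma = 9.81 * 3.0662 / 1.53
gamma = 19.66 kN/m^3


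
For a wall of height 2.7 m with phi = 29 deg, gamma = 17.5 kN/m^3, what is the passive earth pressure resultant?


Result: 183.84 kN/m

Derivation:
Compute passive earth pressure coefficient:
Kp = tan^2(45 + phi/2) = tan^2(59.5) = 2.88206
Compute passive force:
Pp = 0.5 * Kp * gamma * H^2
Pp = 0.5 * 2.88206 * 17.5 * 2.7^2
Pp = 183.84 kN/m


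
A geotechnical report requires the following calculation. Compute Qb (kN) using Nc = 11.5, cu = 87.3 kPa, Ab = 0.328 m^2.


Using Qb = Nc * cu * Ab
Qb = 11.5 * 87.3 * 0.328
Qb = 329.3 kN


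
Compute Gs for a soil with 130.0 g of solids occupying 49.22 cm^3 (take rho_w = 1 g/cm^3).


Using Gs = m_s / (V_s * rho_w)
Since rho_w = 1 g/cm^3:
Gs = 130.0 / 49.22
Gs = 2.641


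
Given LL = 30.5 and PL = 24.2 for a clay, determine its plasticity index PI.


Using PI = LL - PL
PI = 30.5 - 24.2
PI = 6.3


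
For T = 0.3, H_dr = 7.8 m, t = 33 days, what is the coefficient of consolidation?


Using cv = T * H_dr^2 / t
H_dr^2 = 7.8^2 = 60.84
cv = 0.3 * 60.84 / 33
cv = 0.55309 m^2/day


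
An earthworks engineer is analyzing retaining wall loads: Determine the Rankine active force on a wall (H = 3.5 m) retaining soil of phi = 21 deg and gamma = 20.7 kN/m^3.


Result: 59.89 kN/m

Derivation:
Compute active earth pressure coefficient:
Ka = tan^2(45 - phi/2) = tan^2(34.5) = 0.472355
Compute active force:
Pa = 0.5 * Ka * gamma * H^2
Pa = 0.5 * 0.472355 * 20.7 * 3.5^2
Pa = 59.89 kN/m


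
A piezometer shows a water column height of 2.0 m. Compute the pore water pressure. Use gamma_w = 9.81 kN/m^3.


Result: 19.62 kPa

Derivation:
Using u = gamma_w * h_w
u = 9.81 * 2.0
u = 19.62 kPa


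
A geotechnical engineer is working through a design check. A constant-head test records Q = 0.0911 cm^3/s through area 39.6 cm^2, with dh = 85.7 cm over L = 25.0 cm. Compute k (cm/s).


Compute hydraulic gradient:
i = dh / L = 85.7 / 25.0 = 3.428
Then apply Darcy's law:
k = Q / (A * i)
k = 0.0911 / (39.6 * 3.428)
k = 0.0911 / 135.749
k = 0.000671 cm/s


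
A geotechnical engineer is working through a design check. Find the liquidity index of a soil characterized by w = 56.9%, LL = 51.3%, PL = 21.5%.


First compute the plasticity index:
PI = LL - PL = 51.3 - 21.5 = 29.8
Then compute the liquidity index:
LI = (w - PL) / PI
LI = (56.9 - 21.5) / 29.8
LI = 1.188


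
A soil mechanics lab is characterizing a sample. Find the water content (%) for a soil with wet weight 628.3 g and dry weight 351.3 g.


Using w = (m_wet - m_dry) / m_dry * 100
m_wet - m_dry = 628.3 - 351.3 = 277.0 g
w = 277.0 / 351.3 * 100
w = 78.85 %


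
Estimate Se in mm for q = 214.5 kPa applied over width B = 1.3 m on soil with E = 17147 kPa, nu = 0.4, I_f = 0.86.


Result: 11.748 mm

Derivation:
Using Se = q * B * (1 - nu^2) * I_f / E
1 - nu^2 = 1 - 0.4^2 = 0.84
Se = 214.5 * 1.3 * 0.84 * 0.86 / 17147
Se = 0.011748 m
Convert to mm: Se = 0.011748 * 1000 = 11.748 mm


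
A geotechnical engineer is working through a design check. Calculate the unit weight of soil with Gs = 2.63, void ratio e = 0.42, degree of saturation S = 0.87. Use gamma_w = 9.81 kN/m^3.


Result: 20.694 kN/m^3

Derivation:
Using gamma = gamma_w * (Gs + S*e) / (1 + e)
Numerator: Gs + S*e = 2.63 + 0.87*0.42 = 2.9954
Denominator: 1 + e = 1 + 0.42 = 1.42
gamma = 9.81 * 2.9954 / 1.42
gamma = 20.694 kN/m^3


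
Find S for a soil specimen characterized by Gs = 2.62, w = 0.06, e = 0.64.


Using S = Gs * w / e
S = 2.62 * 0.06 / 0.64
S = 0.2456


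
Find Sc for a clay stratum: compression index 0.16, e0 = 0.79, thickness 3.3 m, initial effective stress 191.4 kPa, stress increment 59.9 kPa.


Result: 0.0349 m

Derivation:
Using Sc = Cc * H / (1 + e0) * log10((sigma0 + delta_sigma) / sigma0)
Stress ratio = (191.4 + 59.9) / 191.4 = 1.31296
log10(1.31296) = 0.118251
Cc * H / (1 + e0) = 0.16 * 3.3 / (1 + 0.79) = 0.294972
Sc = 0.294972 * 0.118251
Sc = 0.0349 m


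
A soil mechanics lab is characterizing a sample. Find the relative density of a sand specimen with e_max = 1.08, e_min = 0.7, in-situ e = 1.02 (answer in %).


Result: 15.79 %

Derivation:
Using Dr = (e_max - e) / (e_max - e_min) * 100
e_max - e = 1.08 - 1.02 = 0.06
e_max - e_min = 1.08 - 0.7 = 0.38
Dr = 0.06 / 0.38 * 100
Dr = 15.79 %


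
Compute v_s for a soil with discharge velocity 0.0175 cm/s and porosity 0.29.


Result: 0.06034 cm/s

Derivation:
Using v_s = v_d / n
v_s = 0.0175 / 0.29
v_s = 0.06034 cm/s


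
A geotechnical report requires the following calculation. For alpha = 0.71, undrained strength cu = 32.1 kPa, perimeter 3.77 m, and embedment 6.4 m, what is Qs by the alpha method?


Using Qs = alpha * cu * perimeter * L
Qs = 0.71 * 32.1 * 3.77 * 6.4
Qs = 549.9 kN


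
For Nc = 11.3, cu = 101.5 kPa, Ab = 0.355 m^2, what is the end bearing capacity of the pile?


Result: 407.17 kN

Derivation:
Using Qb = Nc * cu * Ab
Qb = 11.3 * 101.5 * 0.355
Qb = 407.17 kN


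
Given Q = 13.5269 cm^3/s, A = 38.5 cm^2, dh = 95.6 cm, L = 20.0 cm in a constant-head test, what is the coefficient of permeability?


Compute hydraulic gradient:
i = dh / L = 95.6 / 20.0 = 4.78
Then apply Darcy's law:
k = Q / (A * i)
k = 13.5269 / (38.5 * 4.78)
k = 13.5269 / 184.03
k = 0.073504 cm/s


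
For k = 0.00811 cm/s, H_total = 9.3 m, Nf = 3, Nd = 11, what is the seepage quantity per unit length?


Convert k to m/s for unit consistency with H:
k = 0.00811 cm/s = 0.00811 / 100 m/s = 8.11e-05 m/s
Using q = k * H * Nf / Nd
Nf / Nd = 3 / 11 = 0.2727
q = 8.11e-05 * 9.3 * 0.2727
q = 0.0002057 m^3/s per m


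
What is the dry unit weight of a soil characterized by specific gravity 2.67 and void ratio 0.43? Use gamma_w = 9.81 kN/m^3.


Result: 18.317 kN/m^3

Derivation:
Using gamma_d = Gs * gamma_w / (1 + e)
gamma_d = 2.67 * 9.81 / (1 + 0.43)
gamma_d = 2.67 * 9.81 / 1.43
gamma_d = 18.317 kN/m^3


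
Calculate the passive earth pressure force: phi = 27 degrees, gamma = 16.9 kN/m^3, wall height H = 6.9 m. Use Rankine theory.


Compute passive earth pressure coefficient:
Kp = tan^2(45 + phi/2) = tan^2(58.5) = 2.66294
Compute passive force:
Pp = 0.5 * Kp * gamma * H^2
Pp = 0.5 * 2.66294 * 16.9 * 6.9^2
Pp = 1071.31 kN/m


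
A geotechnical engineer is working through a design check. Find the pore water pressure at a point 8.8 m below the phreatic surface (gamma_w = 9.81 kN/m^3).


Using u = gamma_w * h_w
u = 9.81 * 8.8
u = 86.33 kPa


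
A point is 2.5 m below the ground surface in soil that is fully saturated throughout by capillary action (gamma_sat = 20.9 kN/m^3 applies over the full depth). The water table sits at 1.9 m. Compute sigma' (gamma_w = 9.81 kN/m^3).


Total stress = gamma_sat * depth
sigma = 20.9 * 2.5 = 52.25 kPa
Pore water pressure u = gamma_w * (depth - d_wt)
u = 9.81 * (2.5 - 1.9) = 5.886 kPa
Effective stress = sigma - u
sigma' = 52.25 - 5.886 = 46.36 kPa


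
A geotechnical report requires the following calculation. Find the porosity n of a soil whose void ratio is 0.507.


Using the relation n = e / (1 + e)
n = 0.507 / (1 + 0.507)
n = 0.507 / 1.507
n = 0.3364


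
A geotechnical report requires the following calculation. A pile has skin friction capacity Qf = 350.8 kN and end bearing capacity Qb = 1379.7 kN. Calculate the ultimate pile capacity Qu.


Result: 1730.5 kN

Derivation:
Using Qu = Qf + Qb
Qu = 350.8 + 1379.7
Qu = 1730.5 kN


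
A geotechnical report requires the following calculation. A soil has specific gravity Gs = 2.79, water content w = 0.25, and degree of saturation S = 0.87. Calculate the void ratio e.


Result: 0.8017

Derivation:
Using the relation e = Gs * w / S
e = 2.79 * 0.25 / 0.87
e = 0.8017


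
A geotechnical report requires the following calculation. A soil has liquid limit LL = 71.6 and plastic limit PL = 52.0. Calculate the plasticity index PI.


Result: 19.6

Derivation:
Using PI = LL - PL
PI = 71.6 - 52.0
PI = 19.6


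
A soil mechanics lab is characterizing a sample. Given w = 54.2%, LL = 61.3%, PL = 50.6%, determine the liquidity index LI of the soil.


First compute the plasticity index:
PI = LL - PL = 61.3 - 50.6 = 10.7
Then compute the liquidity index:
LI = (w - PL) / PI
LI = (54.2 - 50.6) / 10.7
LI = 0.336


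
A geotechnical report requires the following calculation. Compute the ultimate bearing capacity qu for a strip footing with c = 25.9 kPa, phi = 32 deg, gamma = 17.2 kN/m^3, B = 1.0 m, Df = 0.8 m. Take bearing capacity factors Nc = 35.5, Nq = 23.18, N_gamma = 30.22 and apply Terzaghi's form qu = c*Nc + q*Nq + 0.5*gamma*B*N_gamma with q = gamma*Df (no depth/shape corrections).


Compute qu = c*Nc + gamma*Df*Nq + 0.5*gamma*B*N_gamma
Term 1: 25.9 * 35.5 = 919.45
Term 2: 17.2 * 0.8 * 23.18 = 318.9568
Term 3: 0.5 * 17.2 * 1.0 * 30.22 = 259.892
qu = 919.45 + 318.9568 + 259.892
qu = 1498.3 kPa


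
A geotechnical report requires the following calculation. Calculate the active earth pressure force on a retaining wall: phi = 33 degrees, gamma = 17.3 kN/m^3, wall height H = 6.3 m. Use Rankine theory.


Compute active earth pressure coefficient:
Ka = tan^2(45 - phi/2) = tan^2(28.5) = 0.294801
Compute active force:
Pa = 0.5 * Ka * gamma * H^2
Pa = 0.5 * 0.294801 * 17.3 * 6.3^2
Pa = 101.21 kN/m


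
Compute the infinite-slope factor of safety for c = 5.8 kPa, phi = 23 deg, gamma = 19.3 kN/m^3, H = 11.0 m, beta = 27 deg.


Using Fs = c / (gamma*H*sin(beta)*cos(beta)) + tan(phi)/tan(beta)
Cohesion contribution = 5.8 / (19.3*11.0*sin(27)*cos(27))
Cohesion contribution = 0.0675383
Friction contribution = tan(23)/tan(27) = 0.833079
Fs = 0.0675383 + 0.833079
Fs = 0.901


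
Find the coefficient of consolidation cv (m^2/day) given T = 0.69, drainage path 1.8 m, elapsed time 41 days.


Using cv = T * H_dr^2 / t
H_dr^2 = 1.8^2 = 3.24
cv = 0.69 * 3.24 / 41
cv = 0.05453 m^2/day


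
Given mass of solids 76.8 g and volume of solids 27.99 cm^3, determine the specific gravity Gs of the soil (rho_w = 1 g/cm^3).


Result: 2.744

Derivation:
Using Gs = m_s / (V_s * rho_w)
Since rho_w = 1 g/cm^3:
Gs = 76.8 / 27.99
Gs = 2.744


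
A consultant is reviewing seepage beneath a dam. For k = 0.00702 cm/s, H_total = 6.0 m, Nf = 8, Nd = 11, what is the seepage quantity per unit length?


Convert k to m/s for unit consistency with H:
k = 0.00702 cm/s = 0.00702 / 100 m/s = 7.02e-05 m/s
Using q = k * H * Nf / Nd
Nf / Nd = 8 / 11 = 0.7273
q = 7.02e-05 * 6.0 * 0.7273
q = 0.0003063 m^3/s per m


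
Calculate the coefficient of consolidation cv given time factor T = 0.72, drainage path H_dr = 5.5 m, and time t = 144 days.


Using cv = T * H_dr^2 / t
H_dr^2 = 5.5^2 = 30.25
cv = 0.72 * 30.25 / 144
cv = 0.15125 m^2/day


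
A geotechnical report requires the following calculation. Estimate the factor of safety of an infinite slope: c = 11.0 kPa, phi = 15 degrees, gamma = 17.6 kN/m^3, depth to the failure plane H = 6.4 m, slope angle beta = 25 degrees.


Using Fs = c / (gamma*H*sin(beta)*cos(beta)) + tan(phi)/tan(beta)
Cohesion contribution = 11.0 / (17.6*6.4*sin(25)*cos(25))
Cohesion contribution = 0.254962
Friction contribution = tan(15)/tan(25) = 0.574619
Fs = 0.254962 + 0.574619
Fs = 0.83


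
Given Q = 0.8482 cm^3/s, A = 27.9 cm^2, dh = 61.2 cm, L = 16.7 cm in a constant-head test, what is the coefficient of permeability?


Compute hydraulic gradient:
i = dh / L = 61.2 / 16.7 = 3.66467
Then apply Darcy's law:
k = Q / (A * i)
k = 0.8482 / (27.9 * 3.66467)
k = 0.8482 / 102.244
k = 0.008296 cm/s


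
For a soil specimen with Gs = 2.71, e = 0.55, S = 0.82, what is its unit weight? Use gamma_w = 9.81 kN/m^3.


Using gamma = gamma_w * (Gs + S*e) / (1 + e)
Numerator: Gs + S*e = 2.71 + 0.82*0.55 = 3.161
Denominator: 1 + e = 1 + 0.55 = 1.55
gamma = 9.81 * 3.161 / 1.55
gamma = 20.006 kN/m^3


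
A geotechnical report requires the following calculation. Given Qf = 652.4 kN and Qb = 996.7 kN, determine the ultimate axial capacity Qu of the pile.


Result: 1649.1 kN

Derivation:
Using Qu = Qf + Qb
Qu = 652.4 + 996.7
Qu = 1649.1 kN


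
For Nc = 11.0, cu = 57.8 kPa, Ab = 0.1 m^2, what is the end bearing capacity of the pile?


Using Qb = Nc * cu * Ab
Qb = 11.0 * 57.8 * 0.1
Qb = 63.58 kN


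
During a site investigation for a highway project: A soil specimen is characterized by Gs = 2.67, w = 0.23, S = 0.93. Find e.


Using the relation e = Gs * w / S
e = 2.67 * 0.23 / 0.93
e = 0.6603


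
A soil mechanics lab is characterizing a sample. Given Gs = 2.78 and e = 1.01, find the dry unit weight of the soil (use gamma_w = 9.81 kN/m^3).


Using gamma_d = Gs * gamma_w / (1 + e)
gamma_d = 2.78 * 9.81 / (1 + 1.01)
gamma_d = 2.78 * 9.81 / 2.01
gamma_d = 13.568 kN/m^3


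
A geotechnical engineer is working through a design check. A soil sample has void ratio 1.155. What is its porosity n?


Using the relation n = e / (1 + e)
n = 1.155 / (1 + 1.155)
n = 1.155 / 2.155
n = 0.536


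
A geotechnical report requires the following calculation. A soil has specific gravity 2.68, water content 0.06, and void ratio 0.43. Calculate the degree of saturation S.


Using S = Gs * w / e
S = 2.68 * 0.06 / 0.43
S = 0.374


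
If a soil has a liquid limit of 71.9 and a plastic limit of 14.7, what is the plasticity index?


Using PI = LL - PL
PI = 71.9 - 14.7
PI = 57.2


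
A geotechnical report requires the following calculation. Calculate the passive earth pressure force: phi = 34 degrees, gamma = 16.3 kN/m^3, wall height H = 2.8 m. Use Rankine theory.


Compute passive earth pressure coefficient:
Kp = tan^2(45 + phi/2) = tan^2(62.0) = 3.537132
Compute passive force:
Pp = 0.5 * Kp * gamma * H^2
Pp = 0.5 * 3.537132 * 16.3 * 2.8^2
Pp = 226.01 kN/m


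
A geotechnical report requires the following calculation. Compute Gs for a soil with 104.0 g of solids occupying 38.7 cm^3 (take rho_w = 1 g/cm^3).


Result: 2.687

Derivation:
Using Gs = m_s / (V_s * rho_w)
Since rho_w = 1 g/cm^3:
Gs = 104.0 / 38.7
Gs = 2.687


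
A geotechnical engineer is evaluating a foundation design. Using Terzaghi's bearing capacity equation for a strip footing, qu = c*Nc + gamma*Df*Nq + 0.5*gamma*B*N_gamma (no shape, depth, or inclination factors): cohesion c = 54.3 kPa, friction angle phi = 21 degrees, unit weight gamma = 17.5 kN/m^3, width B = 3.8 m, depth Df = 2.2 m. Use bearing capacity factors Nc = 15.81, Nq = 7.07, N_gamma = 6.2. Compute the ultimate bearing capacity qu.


Compute qu = c*Nc + gamma*Df*Nq + 0.5*gamma*B*N_gamma
Term 1: 54.3 * 15.81 = 858.483
Term 2: 17.5 * 2.2 * 7.07 = 272.195
Term 3: 0.5 * 17.5 * 3.8 * 6.2 = 206.15
qu = 858.483 + 272.195 + 206.15
qu = 1336.83 kPa


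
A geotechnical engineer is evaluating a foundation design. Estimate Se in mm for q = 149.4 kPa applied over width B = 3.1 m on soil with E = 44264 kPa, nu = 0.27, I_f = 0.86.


Using Se = q * B * (1 - nu^2) * I_f / E
1 - nu^2 = 1 - 0.27^2 = 0.9271
Se = 149.4 * 3.1 * 0.9271 * 0.86 / 44264
Se = 0.008342 m
Convert to mm: Se = 0.008342 * 1000 = 8.342 mm


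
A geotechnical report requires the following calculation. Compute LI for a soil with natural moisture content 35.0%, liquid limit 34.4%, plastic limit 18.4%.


First compute the plasticity index:
PI = LL - PL = 34.4 - 18.4 = 16.0
Then compute the liquidity index:
LI = (w - PL) / PI
LI = (35.0 - 18.4) / 16.0
LI = 1.038


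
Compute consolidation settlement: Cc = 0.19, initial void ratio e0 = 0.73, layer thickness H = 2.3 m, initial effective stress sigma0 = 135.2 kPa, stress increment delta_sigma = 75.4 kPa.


Using Sc = Cc * H / (1 + e0) * log10((sigma0 + delta_sigma) / sigma0)
Stress ratio = (135.2 + 75.4) / 135.2 = 1.55769
log10(1.55769) = 0.192482
Cc * H / (1 + e0) = 0.19 * 2.3 / (1 + 0.73) = 0.252601
Sc = 0.252601 * 0.192482
Sc = 0.0486 m


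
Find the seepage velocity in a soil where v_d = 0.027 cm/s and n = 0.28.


Using v_s = v_d / n
v_s = 0.027 / 0.28
v_s = 0.09643 cm/s


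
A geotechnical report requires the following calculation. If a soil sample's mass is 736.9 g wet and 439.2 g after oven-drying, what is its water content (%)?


Using w = (m_wet - m_dry) / m_dry * 100
m_wet - m_dry = 736.9 - 439.2 = 297.7 g
w = 297.7 / 439.2 * 100
w = 67.78 %


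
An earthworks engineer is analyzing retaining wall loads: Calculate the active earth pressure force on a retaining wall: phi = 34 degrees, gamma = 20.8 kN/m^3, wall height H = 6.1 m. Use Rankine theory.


Result: 109.41 kN/m

Derivation:
Compute active earth pressure coefficient:
Ka = tan^2(45 - phi/2) = tan^2(28.0) = 0.282715
Compute active force:
Pa = 0.5 * Ka * gamma * H^2
Pa = 0.5 * 0.282715 * 20.8 * 6.1^2
Pa = 109.41 kN/m


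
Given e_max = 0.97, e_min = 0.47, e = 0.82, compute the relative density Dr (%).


Using Dr = (e_max - e) / (e_max - e_min) * 100
e_max - e = 0.97 - 0.82 = 0.15
e_max - e_min = 0.97 - 0.47 = 0.5
Dr = 0.15 / 0.5 * 100
Dr = 30.0 %


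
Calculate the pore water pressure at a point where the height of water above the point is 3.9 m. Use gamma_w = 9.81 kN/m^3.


Using u = gamma_w * h_w
u = 9.81 * 3.9
u = 38.26 kPa


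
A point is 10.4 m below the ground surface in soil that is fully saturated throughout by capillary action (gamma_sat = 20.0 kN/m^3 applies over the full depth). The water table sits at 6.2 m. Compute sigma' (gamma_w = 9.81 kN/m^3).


Total stress = gamma_sat * depth
sigma = 20.0 * 10.4 = 208.0 kPa
Pore water pressure u = gamma_w * (depth - d_wt)
u = 9.81 * (10.4 - 6.2) = 41.202 kPa
Effective stress = sigma - u
sigma' = 208.0 - 41.202 = 166.8 kPa


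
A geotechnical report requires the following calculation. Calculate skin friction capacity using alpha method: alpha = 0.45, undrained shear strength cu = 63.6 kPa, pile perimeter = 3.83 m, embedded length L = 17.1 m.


Using Qs = alpha * cu * perimeter * L
Qs = 0.45 * 63.6 * 3.83 * 17.1
Qs = 1874.41 kN


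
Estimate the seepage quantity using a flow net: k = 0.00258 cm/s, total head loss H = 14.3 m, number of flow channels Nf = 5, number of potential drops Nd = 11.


Result: 0.0001677 m^3/s per m

Derivation:
Convert k to m/s for unit consistency with H:
k = 0.00258 cm/s = 0.00258 / 100 m/s = 2.58e-05 m/s
Using q = k * H * Nf / Nd
Nf / Nd = 5 / 11 = 0.4545
q = 2.58e-05 * 14.3 * 0.4545
q = 0.0001677 m^3/s per m


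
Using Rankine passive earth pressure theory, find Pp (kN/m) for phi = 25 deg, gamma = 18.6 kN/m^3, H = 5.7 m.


Compute passive earth pressure coefficient:
Kp = tan^2(45 + phi/2) = tan^2(57.5) = 2.463913
Compute passive force:
Pp = 0.5 * Kp * gamma * H^2
Pp = 0.5 * 2.463913 * 18.6 * 5.7^2
Pp = 744.49 kN/m


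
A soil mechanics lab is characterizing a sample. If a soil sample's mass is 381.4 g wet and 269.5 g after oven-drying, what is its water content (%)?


Result: 41.52 %

Derivation:
Using w = (m_wet - m_dry) / m_dry * 100
m_wet - m_dry = 381.4 - 269.5 = 111.9 g
w = 111.9 / 269.5 * 100
w = 41.52 %


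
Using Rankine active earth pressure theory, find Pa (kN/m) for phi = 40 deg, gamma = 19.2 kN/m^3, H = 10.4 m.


Compute active earth pressure coefficient:
Ka = tan^2(45 - phi/2) = tan^2(25.0) = 0.217443
Compute active force:
Pa = 0.5 * Ka * gamma * H^2
Pa = 0.5 * 0.217443 * 19.2 * 10.4^2
Pa = 225.78 kN/m


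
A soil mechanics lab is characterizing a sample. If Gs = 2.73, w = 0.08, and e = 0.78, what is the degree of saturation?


Using S = Gs * w / e
S = 2.73 * 0.08 / 0.78
S = 0.28


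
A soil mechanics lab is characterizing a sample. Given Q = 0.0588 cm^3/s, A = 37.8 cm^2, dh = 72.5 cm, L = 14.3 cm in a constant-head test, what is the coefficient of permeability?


Result: 0.000307 cm/s

Derivation:
Compute hydraulic gradient:
i = dh / L = 72.5 / 14.3 = 5.06993
Then apply Darcy's law:
k = Q / (A * i)
k = 0.0588 / (37.8 * 5.06993)
k = 0.0588 / 191.643
k = 0.000307 cm/s


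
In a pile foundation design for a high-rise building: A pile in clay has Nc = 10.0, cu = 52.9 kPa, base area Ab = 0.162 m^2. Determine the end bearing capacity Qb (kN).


Using Qb = Nc * cu * Ab
Qb = 10.0 * 52.9 * 0.162
Qb = 85.7 kN


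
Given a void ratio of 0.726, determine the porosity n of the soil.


Using the relation n = e / (1 + e)
n = 0.726 / (1 + 0.726)
n = 0.726 / 1.726
n = 0.4206


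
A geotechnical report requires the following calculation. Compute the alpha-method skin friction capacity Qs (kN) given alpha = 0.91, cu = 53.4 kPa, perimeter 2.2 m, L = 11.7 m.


Using Qs = alpha * cu * perimeter * L
Qs = 0.91 * 53.4 * 2.2 * 11.7
Qs = 1250.81 kN


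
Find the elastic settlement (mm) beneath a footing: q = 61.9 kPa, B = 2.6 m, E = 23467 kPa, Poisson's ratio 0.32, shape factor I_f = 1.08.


Using Se = q * B * (1 - nu^2) * I_f / E
1 - nu^2 = 1 - 0.32^2 = 0.8976
Se = 61.9 * 2.6 * 0.8976 * 1.08 / 23467
Se = 0.006648 m
Convert to mm: Se = 0.006648 * 1000 = 6.648 mm


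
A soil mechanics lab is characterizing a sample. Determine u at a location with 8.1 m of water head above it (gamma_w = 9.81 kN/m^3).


Result: 79.46 kPa

Derivation:
Using u = gamma_w * h_w
u = 9.81 * 8.1
u = 79.46 kPa


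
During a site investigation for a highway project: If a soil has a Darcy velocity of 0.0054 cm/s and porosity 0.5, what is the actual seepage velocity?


Using v_s = v_d / n
v_s = 0.0054 / 0.5
v_s = 0.0108 cm/s


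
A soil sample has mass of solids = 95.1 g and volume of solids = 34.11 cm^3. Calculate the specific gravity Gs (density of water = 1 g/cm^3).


Using Gs = m_s / (V_s * rho_w)
Since rho_w = 1 g/cm^3:
Gs = 95.1 / 34.11
Gs = 2.788


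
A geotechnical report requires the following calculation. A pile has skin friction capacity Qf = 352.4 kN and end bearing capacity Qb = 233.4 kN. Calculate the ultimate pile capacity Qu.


Using Qu = Qf + Qb
Qu = 352.4 + 233.4
Qu = 585.8 kN


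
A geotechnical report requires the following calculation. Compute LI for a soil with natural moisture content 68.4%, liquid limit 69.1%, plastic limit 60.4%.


First compute the plasticity index:
PI = LL - PL = 69.1 - 60.4 = 8.7
Then compute the liquidity index:
LI = (w - PL) / PI
LI = (68.4 - 60.4) / 8.7
LI = 0.92


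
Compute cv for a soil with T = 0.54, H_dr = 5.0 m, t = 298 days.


Using cv = T * H_dr^2 / t
H_dr^2 = 5.0^2 = 25.0
cv = 0.54 * 25.0 / 298
cv = 0.0453 m^2/day


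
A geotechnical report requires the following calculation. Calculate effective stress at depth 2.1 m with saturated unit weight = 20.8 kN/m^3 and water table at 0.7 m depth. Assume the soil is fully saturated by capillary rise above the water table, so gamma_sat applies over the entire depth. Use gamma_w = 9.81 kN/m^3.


Total stress = gamma_sat * depth
sigma = 20.8 * 2.1 = 43.68 kPa
Pore water pressure u = gamma_w * (depth - d_wt)
u = 9.81 * (2.1 - 0.7) = 13.734 kPa
Effective stress = sigma - u
sigma' = 43.68 - 13.734 = 29.95 kPa


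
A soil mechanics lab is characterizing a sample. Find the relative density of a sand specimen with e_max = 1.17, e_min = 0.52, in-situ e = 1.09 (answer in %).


Using Dr = (e_max - e) / (e_max - e_min) * 100
e_max - e = 1.17 - 1.09 = 0.08
e_max - e_min = 1.17 - 0.52 = 0.65
Dr = 0.08 / 0.65 * 100
Dr = 12.31 %


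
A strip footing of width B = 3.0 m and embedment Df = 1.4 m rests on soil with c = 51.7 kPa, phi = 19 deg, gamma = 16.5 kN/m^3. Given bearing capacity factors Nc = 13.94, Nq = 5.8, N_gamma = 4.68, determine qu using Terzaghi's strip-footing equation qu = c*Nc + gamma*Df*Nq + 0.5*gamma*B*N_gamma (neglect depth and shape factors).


Compute qu = c*Nc + gamma*Df*Nq + 0.5*gamma*B*N_gamma
Term 1: 51.7 * 13.94 = 720.698
Term 2: 16.5 * 1.4 * 5.8 = 133.98
Term 3: 0.5 * 16.5 * 3.0 * 4.68 = 115.83
qu = 720.698 + 133.98 + 115.83
qu = 970.51 kPa


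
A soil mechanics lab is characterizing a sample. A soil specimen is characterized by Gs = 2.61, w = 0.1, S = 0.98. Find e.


Using the relation e = Gs * w / S
e = 2.61 * 0.1 / 0.98
e = 0.2663


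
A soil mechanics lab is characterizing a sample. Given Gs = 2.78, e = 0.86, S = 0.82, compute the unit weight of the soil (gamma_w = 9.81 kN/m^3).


Using gamma = gamma_w * (Gs + S*e) / (1 + e)
Numerator: Gs + S*e = 2.78 + 0.82*0.86 = 3.4852
Denominator: 1 + e = 1 + 0.86 = 1.86
gamma = 9.81 * 3.4852 / 1.86
gamma = 18.382 kN/m^3


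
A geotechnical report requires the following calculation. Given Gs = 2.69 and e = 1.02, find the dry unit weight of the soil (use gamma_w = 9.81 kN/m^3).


Using gamma_d = Gs * gamma_w / (1 + e)
gamma_d = 2.69 * 9.81 / (1 + 1.02)
gamma_d = 2.69 * 9.81 / 2.02
gamma_d = 13.064 kN/m^3


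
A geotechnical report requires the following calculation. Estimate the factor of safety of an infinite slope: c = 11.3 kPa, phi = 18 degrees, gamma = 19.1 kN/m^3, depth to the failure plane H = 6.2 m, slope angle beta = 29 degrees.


Result: 0.811

Derivation:
Using Fs = c / (gamma*H*sin(beta)*cos(beta)) + tan(phi)/tan(beta)
Cohesion contribution = 11.3 / (19.1*6.2*sin(29)*cos(29))
Cohesion contribution = 0.225042
Friction contribution = tan(18)/tan(29) = 0.586171
Fs = 0.225042 + 0.586171
Fs = 0.811


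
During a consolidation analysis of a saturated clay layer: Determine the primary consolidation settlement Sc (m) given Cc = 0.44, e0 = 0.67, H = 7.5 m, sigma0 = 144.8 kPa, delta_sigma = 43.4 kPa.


Using Sc = Cc * H / (1 + e0) * log10((sigma0 + delta_sigma) / sigma0)
Stress ratio = (144.8 + 43.4) / 144.8 = 1.29972
log10(1.29972) = 0.113851
Cc * H / (1 + e0) = 0.44 * 7.5 / (1 + 0.67) = 1.97605
Sc = 1.97605 * 0.113851
Sc = 0.225 m


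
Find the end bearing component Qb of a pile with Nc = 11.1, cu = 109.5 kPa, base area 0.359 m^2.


Using Qb = Nc * cu * Ab
Qb = 11.1 * 109.5 * 0.359
Qb = 436.35 kN


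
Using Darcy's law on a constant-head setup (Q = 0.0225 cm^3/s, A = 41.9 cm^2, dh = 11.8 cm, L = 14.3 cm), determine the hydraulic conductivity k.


Result: 0.000651 cm/s

Derivation:
Compute hydraulic gradient:
i = dh / L = 11.8 / 14.3 = 0.825175
Then apply Darcy's law:
k = Q / (A * i)
k = 0.0225 / (41.9 * 0.825175)
k = 0.0225 / 34.5748
k = 0.000651 cm/s


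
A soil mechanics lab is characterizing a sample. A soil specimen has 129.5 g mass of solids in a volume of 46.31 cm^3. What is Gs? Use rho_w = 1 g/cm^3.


Using Gs = m_s / (V_s * rho_w)
Since rho_w = 1 g/cm^3:
Gs = 129.5 / 46.31
Gs = 2.796


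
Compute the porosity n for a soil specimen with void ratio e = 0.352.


Using the relation n = e / (1 + e)
n = 0.352 / (1 + 0.352)
n = 0.352 / 1.352
n = 0.2604


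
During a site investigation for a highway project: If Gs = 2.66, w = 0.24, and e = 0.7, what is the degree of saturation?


Using S = Gs * w / e
S = 2.66 * 0.24 / 0.7
S = 0.912


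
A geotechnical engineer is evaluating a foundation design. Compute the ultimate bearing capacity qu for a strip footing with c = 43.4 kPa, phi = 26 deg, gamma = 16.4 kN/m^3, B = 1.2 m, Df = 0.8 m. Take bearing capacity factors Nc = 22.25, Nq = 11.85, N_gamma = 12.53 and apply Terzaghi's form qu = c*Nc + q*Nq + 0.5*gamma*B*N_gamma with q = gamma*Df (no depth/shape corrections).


Compute qu = c*Nc + gamma*Df*Nq + 0.5*gamma*B*N_gamma
Term 1: 43.4 * 22.25 = 965.65
Term 2: 16.4 * 0.8 * 11.85 = 155.472
Term 3: 0.5 * 16.4 * 1.2 * 12.53 = 123.2952
qu = 965.65 + 155.472 + 123.2952
qu = 1244.42 kPa


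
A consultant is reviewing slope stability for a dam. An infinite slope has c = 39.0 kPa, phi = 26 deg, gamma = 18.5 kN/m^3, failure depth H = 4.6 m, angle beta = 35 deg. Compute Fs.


Using Fs = c / (gamma*H*sin(beta)*cos(beta)) + tan(phi)/tan(beta)
Cohesion contribution = 39.0 / (18.5*4.6*sin(35)*cos(35))
Cohesion contribution = 0.975392
Friction contribution = tan(26)/tan(35) = 0.696554
Fs = 0.975392 + 0.696554
Fs = 1.672


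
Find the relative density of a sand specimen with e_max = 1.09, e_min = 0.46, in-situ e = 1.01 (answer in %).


Using Dr = (e_max - e) / (e_max - e_min) * 100
e_max - e = 1.09 - 1.01 = 0.08
e_max - e_min = 1.09 - 0.46 = 0.63
Dr = 0.08 / 0.63 * 100
Dr = 12.7 %


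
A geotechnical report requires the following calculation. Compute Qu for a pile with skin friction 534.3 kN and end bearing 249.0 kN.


Using Qu = Qf + Qb
Qu = 534.3 + 249.0
Qu = 783.3 kN


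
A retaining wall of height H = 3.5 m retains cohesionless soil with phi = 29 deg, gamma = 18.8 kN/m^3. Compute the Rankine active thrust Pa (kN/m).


Result: 39.95 kN/m

Derivation:
Compute active earth pressure coefficient:
Ka = tan^2(45 - phi/2) = tan^2(30.5) = 0.346974
Compute active force:
Pa = 0.5 * Ka * gamma * H^2
Pa = 0.5 * 0.346974 * 18.8 * 3.5^2
Pa = 39.95 kN/m


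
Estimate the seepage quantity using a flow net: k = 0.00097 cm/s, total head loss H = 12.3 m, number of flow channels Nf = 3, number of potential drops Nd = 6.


Convert k to m/s for unit consistency with H:
k = 0.00097 cm/s = 0.00097 / 100 m/s = 9.7e-06 m/s
Using q = k * H * Nf / Nd
Nf / Nd = 3 / 6 = 0.5
q = 9.7e-06 * 12.3 * 0.5
q = 5.966e-05 m^3/s per m


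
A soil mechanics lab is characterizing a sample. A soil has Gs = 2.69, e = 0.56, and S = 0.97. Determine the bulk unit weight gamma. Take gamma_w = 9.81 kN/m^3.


Using gamma = gamma_w * (Gs + S*e) / (1 + e)
Numerator: Gs + S*e = 2.69 + 0.97*0.56 = 3.2332
Denominator: 1 + e = 1 + 0.56 = 1.56
gamma = 9.81 * 3.2332 / 1.56
gamma = 20.332 kN/m^3


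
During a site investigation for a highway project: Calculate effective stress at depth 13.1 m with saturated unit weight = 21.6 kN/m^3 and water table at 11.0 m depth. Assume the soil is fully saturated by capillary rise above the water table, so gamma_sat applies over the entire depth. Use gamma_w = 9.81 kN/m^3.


Total stress = gamma_sat * depth
sigma = 21.6 * 13.1 = 282.96 kPa
Pore water pressure u = gamma_w * (depth - d_wt)
u = 9.81 * (13.1 - 11.0) = 20.601 kPa
Effective stress = sigma - u
sigma' = 282.96 - 20.601 = 262.36 kPa


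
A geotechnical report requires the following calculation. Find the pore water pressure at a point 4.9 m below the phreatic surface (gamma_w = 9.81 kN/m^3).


Using u = gamma_w * h_w
u = 9.81 * 4.9
u = 48.07 kPa


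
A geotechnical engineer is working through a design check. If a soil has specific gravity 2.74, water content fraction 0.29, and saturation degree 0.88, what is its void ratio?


Result: 0.903

Derivation:
Using the relation e = Gs * w / S
e = 2.74 * 0.29 / 0.88
e = 0.903


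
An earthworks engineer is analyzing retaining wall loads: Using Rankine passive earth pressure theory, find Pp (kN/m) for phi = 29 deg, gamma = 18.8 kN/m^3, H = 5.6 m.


Result: 849.59 kN/m

Derivation:
Compute passive earth pressure coefficient:
Kp = tan^2(45 + phi/2) = tan^2(59.5) = 2.88206
Compute passive force:
Pp = 0.5 * Kp * gamma * H^2
Pp = 0.5 * 2.88206 * 18.8 * 5.6^2
Pp = 849.59 kN/m


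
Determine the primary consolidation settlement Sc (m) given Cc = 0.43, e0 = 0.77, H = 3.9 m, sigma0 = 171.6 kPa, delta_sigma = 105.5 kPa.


Using Sc = Cc * H / (1 + e0) * log10((sigma0 + delta_sigma) / sigma0)
Stress ratio = (171.6 + 105.5) / 171.6 = 1.6148
log10(1.6148) = 0.208119
Cc * H / (1 + e0) = 0.43 * 3.9 / (1 + 0.77) = 0.947458
Sc = 0.947458 * 0.208119
Sc = 0.1972 m


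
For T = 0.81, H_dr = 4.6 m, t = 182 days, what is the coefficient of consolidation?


Using cv = T * H_dr^2 / t
H_dr^2 = 4.6^2 = 21.16
cv = 0.81 * 21.16 / 182
cv = 0.09417 m^2/day


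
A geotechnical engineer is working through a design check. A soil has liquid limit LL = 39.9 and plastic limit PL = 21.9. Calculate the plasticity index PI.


Result: 18.0

Derivation:
Using PI = LL - PL
PI = 39.9 - 21.9
PI = 18.0


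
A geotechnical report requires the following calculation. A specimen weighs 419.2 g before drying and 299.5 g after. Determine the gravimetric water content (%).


Using w = (m_wet - m_dry) / m_dry * 100
m_wet - m_dry = 419.2 - 299.5 = 119.7 g
w = 119.7 / 299.5 * 100
w = 39.97 %


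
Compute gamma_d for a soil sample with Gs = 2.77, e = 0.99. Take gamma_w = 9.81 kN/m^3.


Using gamma_d = Gs * gamma_w / (1 + e)
gamma_d = 2.77 * 9.81 / (1 + 0.99)
gamma_d = 2.77 * 9.81 / 1.99
gamma_d = 13.655 kN/m^3


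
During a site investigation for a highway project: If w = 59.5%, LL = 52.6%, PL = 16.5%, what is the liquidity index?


First compute the plasticity index:
PI = LL - PL = 52.6 - 16.5 = 36.1
Then compute the liquidity index:
LI = (w - PL) / PI
LI = (59.5 - 16.5) / 36.1
LI = 1.191


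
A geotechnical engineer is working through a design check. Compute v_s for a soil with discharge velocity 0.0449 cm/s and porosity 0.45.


Using v_s = v_d / n
v_s = 0.0449 / 0.45
v_s = 0.09978 cm/s


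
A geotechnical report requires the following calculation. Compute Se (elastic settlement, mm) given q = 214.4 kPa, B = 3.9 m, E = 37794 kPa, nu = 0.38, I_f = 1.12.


Result: 21.201 mm

Derivation:
Using Se = q * B * (1 - nu^2) * I_f / E
1 - nu^2 = 1 - 0.38^2 = 0.8556
Se = 214.4 * 3.9 * 0.8556 * 1.12 / 37794
Se = 0.021201 m
Convert to mm: Se = 0.021201 * 1000 = 21.201 mm


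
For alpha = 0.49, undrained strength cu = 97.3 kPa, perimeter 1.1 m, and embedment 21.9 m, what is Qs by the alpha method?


Using Qs = alpha * cu * perimeter * L
Qs = 0.49 * 97.3 * 1.1 * 21.9
Qs = 1148.54 kN


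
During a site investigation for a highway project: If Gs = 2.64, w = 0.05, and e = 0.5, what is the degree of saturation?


Result: 0.264

Derivation:
Using S = Gs * w / e
S = 2.64 * 0.05 / 0.5
S = 0.264


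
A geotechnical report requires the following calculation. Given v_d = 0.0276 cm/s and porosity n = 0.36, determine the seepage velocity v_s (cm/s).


Result: 0.07667 cm/s

Derivation:
Using v_s = v_d / n
v_s = 0.0276 / 0.36
v_s = 0.07667 cm/s


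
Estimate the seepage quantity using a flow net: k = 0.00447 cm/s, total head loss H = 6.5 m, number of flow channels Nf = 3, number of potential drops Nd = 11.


Result: 7.924e-05 m^3/s per m

Derivation:
Convert k to m/s for unit consistency with H:
k = 0.00447 cm/s = 0.00447 / 100 m/s = 4.47e-05 m/s
Using q = k * H * Nf / Nd
Nf / Nd = 3 / 11 = 0.2727
q = 4.47e-05 * 6.5 * 0.2727
q = 7.924e-05 m^3/s per m


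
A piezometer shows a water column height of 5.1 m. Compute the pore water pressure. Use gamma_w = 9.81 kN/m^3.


Using u = gamma_w * h_w
u = 9.81 * 5.1
u = 50.03 kPa


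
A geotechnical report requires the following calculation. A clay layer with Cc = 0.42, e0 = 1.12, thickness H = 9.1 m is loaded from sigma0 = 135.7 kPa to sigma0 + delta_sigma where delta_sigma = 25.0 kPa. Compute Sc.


Using Sc = Cc * H / (1 + e0) * log10((sigma0 + delta_sigma) / sigma0)
Stress ratio = (135.7 + 25.0) / 135.7 = 1.18423
log10(1.18423) = 0.073436
Cc * H / (1 + e0) = 0.42 * 9.1 / (1 + 1.12) = 1.80283
Sc = 1.80283 * 0.073436
Sc = 0.1324 m


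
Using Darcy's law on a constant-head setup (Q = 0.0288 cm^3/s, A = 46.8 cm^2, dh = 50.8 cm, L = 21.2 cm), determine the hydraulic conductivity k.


Compute hydraulic gradient:
i = dh / L = 50.8 / 21.2 = 2.39623
Then apply Darcy's law:
k = Q / (A * i)
k = 0.0288 / (46.8 * 2.39623)
k = 0.0288 / 112.143
k = 0.000257 cm/s


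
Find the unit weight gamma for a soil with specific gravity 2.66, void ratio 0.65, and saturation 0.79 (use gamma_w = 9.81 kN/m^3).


Using gamma = gamma_w * (Gs + S*e) / (1 + e)
Numerator: Gs + S*e = 2.66 + 0.79*0.65 = 3.1735
Denominator: 1 + e = 1 + 0.65 = 1.65
gamma = 9.81 * 3.1735 / 1.65
gamma = 18.868 kN/m^3


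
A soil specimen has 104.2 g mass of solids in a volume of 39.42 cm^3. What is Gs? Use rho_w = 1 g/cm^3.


Using Gs = m_s / (V_s * rho_w)
Since rho_w = 1 g/cm^3:
Gs = 104.2 / 39.42
Gs = 2.643


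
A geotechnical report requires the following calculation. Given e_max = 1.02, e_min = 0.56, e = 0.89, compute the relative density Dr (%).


Result: 28.26 %

Derivation:
Using Dr = (e_max - e) / (e_max - e_min) * 100
e_max - e = 1.02 - 0.89 = 0.13
e_max - e_min = 1.02 - 0.56 = 0.46
Dr = 0.13 / 0.46 * 100
Dr = 28.26 %


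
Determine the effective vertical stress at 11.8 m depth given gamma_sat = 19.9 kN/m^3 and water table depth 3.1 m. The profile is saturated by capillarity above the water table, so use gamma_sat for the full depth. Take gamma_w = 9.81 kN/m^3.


Result: 149.47 kPa

Derivation:
Total stress = gamma_sat * depth
sigma = 19.9 * 11.8 = 234.82 kPa
Pore water pressure u = gamma_w * (depth - d_wt)
u = 9.81 * (11.8 - 3.1) = 85.347 kPa
Effective stress = sigma - u
sigma' = 234.82 - 85.347 = 149.47 kPa
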